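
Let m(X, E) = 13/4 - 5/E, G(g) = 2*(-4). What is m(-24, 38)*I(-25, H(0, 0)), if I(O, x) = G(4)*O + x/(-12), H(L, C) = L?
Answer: 11850/19 ≈ 623.68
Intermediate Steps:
G(g) = -8
m(X, E) = 13/4 - 5/E (m(X, E) = 13*(1/4) - 5/E = 13/4 - 5/E)
I(O, x) = -8*O - x/12 (I(O, x) = -8*O + x/(-12) = -8*O + x*(-1/12) = -8*O - x/12)
m(-24, 38)*I(-25, H(0, 0)) = (13/4 - 5/38)*(-8*(-25) - 1/12*0) = (13/4 - 5*1/38)*(200 + 0) = (13/4 - 5/38)*200 = (237/76)*200 = 11850/19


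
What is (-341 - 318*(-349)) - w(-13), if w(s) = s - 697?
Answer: 111351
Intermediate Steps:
w(s) = -697 + s
(-341 - 318*(-349)) - w(-13) = (-341 - 318*(-349)) - (-697 - 13) = (-341 + 110982) - 1*(-710) = 110641 + 710 = 111351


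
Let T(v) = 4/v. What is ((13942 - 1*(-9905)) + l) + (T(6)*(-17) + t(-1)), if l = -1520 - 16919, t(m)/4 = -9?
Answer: 16082/3 ≈ 5360.7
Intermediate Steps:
t(m) = -36 (t(m) = 4*(-9) = -36)
l = -18439
((13942 - 1*(-9905)) + l) + (T(6)*(-17) + t(-1)) = ((13942 - 1*(-9905)) - 18439) + ((4/6)*(-17) - 36) = ((13942 + 9905) - 18439) + ((4*(⅙))*(-17) - 36) = (23847 - 18439) + ((⅔)*(-17) - 36) = 5408 + (-34/3 - 36) = 5408 - 142/3 = 16082/3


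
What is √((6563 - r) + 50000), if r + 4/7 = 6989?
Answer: 3*√269906/7 ≈ 222.65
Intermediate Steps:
r = 48919/7 (r = -4/7 + 6989 = 48919/7 ≈ 6988.4)
√((6563 - r) + 50000) = √((6563 - 1*48919/7) + 50000) = √((6563 - 48919/7) + 50000) = √(-2978/7 + 50000) = √(347022/7) = 3*√269906/7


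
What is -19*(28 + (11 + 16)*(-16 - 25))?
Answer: 20501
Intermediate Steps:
-19*(28 + (11 + 16)*(-16 - 25)) = -19*(28 + 27*(-41)) = -19*(28 - 1107) = -19*(-1079) = 20501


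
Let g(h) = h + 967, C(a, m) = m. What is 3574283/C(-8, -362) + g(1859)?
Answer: -2551271/362 ≈ -7047.7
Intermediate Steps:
g(h) = 967 + h
3574283/C(-8, -362) + g(1859) = 3574283/(-362) + (967 + 1859) = 3574283*(-1/362) + 2826 = -3574283/362 + 2826 = -2551271/362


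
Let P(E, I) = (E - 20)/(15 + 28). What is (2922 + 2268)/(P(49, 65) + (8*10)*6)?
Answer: 223170/20669 ≈ 10.797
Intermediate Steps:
P(E, I) = -20/43 + E/43 (P(E, I) = (-20 + E)/43 = (-20 + E)*(1/43) = -20/43 + E/43)
(2922 + 2268)/(P(49, 65) + (8*10)*6) = (2922 + 2268)/((-20/43 + (1/43)*49) + (8*10)*6) = 5190/((-20/43 + 49/43) + 80*6) = 5190/(29/43 + 480) = 5190/(20669/43) = 5190*(43/20669) = 223170/20669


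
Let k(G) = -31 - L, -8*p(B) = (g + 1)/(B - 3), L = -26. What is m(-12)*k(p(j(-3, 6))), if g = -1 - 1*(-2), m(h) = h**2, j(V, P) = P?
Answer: -720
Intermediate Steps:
g = 1 (g = -1 + 2 = 1)
p(B) = -1/(4*(-3 + B)) (p(B) = -(1 + 1)/(8*(B - 3)) = -1/(4*(-3 + B)))
k(G) = -5 (k(G) = -31 - 1*(-26) = -31 + 26 = -5)
m(-12)*k(p(j(-3, 6))) = (-12)**2*(-5) = 144*(-5) = -720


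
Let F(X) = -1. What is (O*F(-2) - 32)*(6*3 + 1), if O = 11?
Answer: -817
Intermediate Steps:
(O*F(-2) - 32)*(6*3 + 1) = (11*(-1) - 32)*(6*3 + 1) = (-11 - 32)*(18 + 1) = -43*19 = -817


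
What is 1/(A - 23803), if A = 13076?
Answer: -1/10727 ≈ -9.3223e-5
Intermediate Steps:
1/(A - 23803) = 1/(13076 - 23803) = 1/(-10727) = -1/10727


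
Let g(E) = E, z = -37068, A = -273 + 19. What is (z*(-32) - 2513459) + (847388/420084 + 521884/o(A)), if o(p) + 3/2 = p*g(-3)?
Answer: -2616125759048/1972061 ≈ -1.3266e+6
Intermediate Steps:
A = -254
o(p) = -3/2 - 3*p (o(p) = -3/2 + p*(-3) = -3/2 - 3*p)
(z*(-32) - 2513459) + (847388/420084 + 521884/o(A)) = (-37068*(-32) - 2513459) + (847388/420084 + 521884/(-3/2 - 3*(-254))) = (1186176 - 2513459) + (847388*(1/420084) + 521884/(-3/2 + 762)) = -1327283 + (211847/105021 + 521884/(1521/2)) = -1327283 + (211847/105021 + 521884*(2/1521)) = -1327283 + (211847/105021 + 1043768/1521) = -1327283 + 1357281215/1972061 = -2616125759048/1972061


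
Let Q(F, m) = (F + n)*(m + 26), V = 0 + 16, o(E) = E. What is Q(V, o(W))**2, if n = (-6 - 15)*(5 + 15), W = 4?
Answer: 146894400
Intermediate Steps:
n = -420 (n = -21*20 = -420)
V = 16
Q(F, m) = (-420 + F)*(26 + m) (Q(F, m) = (F - 420)*(m + 26) = (-420 + F)*(26 + m))
Q(V, o(W))**2 = (-10920 - 420*4 + 26*16 + 16*4)**2 = (-10920 - 1680 + 416 + 64)**2 = (-12120)**2 = 146894400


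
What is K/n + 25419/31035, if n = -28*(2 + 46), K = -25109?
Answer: 38734331/1986240 ≈ 19.501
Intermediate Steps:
n = -1344 (n = -28*48 = -1344)
K/n + 25419/31035 = -25109/(-1344) + 25419/31035 = -25109*(-1/1344) + 25419*(1/31035) = 3587/192 + 8473/10345 = 38734331/1986240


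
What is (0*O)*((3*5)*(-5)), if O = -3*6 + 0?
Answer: 0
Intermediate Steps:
O = -18 (O = -18 + 0 = -18)
(0*O)*((3*5)*(-5)) = (0*(-18))*((3*5)*(-5)) = 0*(15*(-5)) = 0*(-75) = 0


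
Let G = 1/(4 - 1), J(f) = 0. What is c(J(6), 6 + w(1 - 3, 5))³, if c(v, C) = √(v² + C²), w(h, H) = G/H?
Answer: 753571/3375 ≈ 223.28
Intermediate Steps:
G = ⅓ (G = 1/3 = ⅓ ≈ 0.33333)
w(h, H) = 1/(3*H)
c(v, C) = √(C² + v²)
c(J(6), 6 + w(1 - 3, 5))³ = (√((6 + (⅓)/5)² + 0²))³ = (√((6 + (⅓)*(⅕))² + 0))³ = (√((6 + 1/15)² + 0))³ = (√((91/15)² + 0))³ = (√(8281/225 + 0))³ = (√(8281/225))³ = (91/15)³ = 753571/3375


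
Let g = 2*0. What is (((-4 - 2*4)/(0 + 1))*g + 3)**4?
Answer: 81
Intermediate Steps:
g = 0
(((-4 - 2*4)/(0 + 1))*g + 3)**4 = (((-4 - 2*4)/(0 + 1))*0 + 3)**4 = (((-4 - 8)/1)*0 + 3)**4 = (-12*1*0 + 3)**4 = (-12*0 + 3)**4 = (0 + 3)**4 = 3**4 = 81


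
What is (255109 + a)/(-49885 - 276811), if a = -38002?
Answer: -217107/326696 ≈ -0.66455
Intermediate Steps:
(255109 + a)/(-49885 - 276811) = (255109 - 38002)/(-49885 - 276811) = 217107/(-326696) = 217107*(-1/326696) = -217107/326696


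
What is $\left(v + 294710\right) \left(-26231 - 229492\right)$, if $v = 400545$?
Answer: $-177792694365$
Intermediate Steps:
$\left(v + 294710\right) \left(-26231 - 229492\right) = \left(400545 + 294710\right) \left(-26231 - 229492\right) = 695255 \left(-255723\right) = -177792694365$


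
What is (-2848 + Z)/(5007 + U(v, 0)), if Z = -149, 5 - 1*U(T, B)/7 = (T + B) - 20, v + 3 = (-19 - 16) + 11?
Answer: -2997/5371 ≈ -0.55800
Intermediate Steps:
v = -27 (v = -3 + ((-19 - 16) + 11) = -3 + (-35 + 11) = -3 - 24 = -27)
U(T, B) = 175 - 7*B - 7*T (U(T, B) = 35 - 7*((T + B) - 20) = 35 - 7*((B + T) - 20) = 35 - 7*(-20 + B + T) = 35 + (140 - 7*B - 7*T) = 175 - 7*B - 7*T)
(-2848 + Z)/(5007 + U(v, 0)) = (-2848 - 149)/(5007 + (175 - 7*0 - 7*(-27))) = -2997/(5007 + (175 + 0 + 189)) = -2997/(5007 + 364) = -2997/5371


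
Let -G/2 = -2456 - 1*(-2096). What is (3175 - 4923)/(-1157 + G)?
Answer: 4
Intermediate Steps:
G = 720 (G = -2*(-2456 - 1*(-2096)) = -2*(-2456 + 2096) = -2*(-360) = 720)
(3175 - 4923)/(-1157 + G) = (3175 - 4923)/(-1157 + 720) = -1748/(-437) = -1748*(-1/437) = 4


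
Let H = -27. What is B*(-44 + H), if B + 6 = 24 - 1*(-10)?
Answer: -1988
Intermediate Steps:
B = 28 (B = -6 + (24 - 1*(-10)) = -6 + (24 + 10) = -6 + 34 = 28)
B*(-44 + H) = 28*(-44 - 27) = 28*(-71) = -1988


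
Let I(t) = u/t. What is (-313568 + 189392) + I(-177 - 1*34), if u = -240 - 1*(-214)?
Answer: -26201110/211 ≈ -1.2418e+5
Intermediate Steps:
u = -26 (u = -240 + 214 = -26)
I(t) = -26/t
(-313568 + 189392) + I(-177 - 1*34) = (-313568 + 189392) - 26/(-177 - 1*34) = -124176 - 26/(-177 - 34) = -124176 - 26/(-211) = -124176 - 26*(-1/211) = -124176 + 26/211 = -26201110/211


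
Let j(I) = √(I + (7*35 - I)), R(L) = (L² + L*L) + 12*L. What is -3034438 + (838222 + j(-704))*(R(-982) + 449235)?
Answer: 1983313201540 + 16562693*√5 ≈ 1.9834e+12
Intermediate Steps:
R(L) = 2*L² + 12*L (R(L) = (L² + L²) + 12*L = 2*L² + 12*L)
j(I) = 7*√5 (j(I) = √(I + (245 - I)) = √245 = 7*√5)
-3034438 + (838222 + j(-704))*(R(-982) + 449235) = -3034438 + (838222 + 7*√5)*(2*(-982)*(6 - 982) + 449235) = -3034438 + (838222 + 7*√5)*(2*(-982)*(-976) + 449235) = -3034438 + (838222 + 7*√5)*(1916864 + 449235) = -3034438 + (838222 + 7*√5)*2366099 = -3034438 + (1983316235978 + 16562693*√5) = 1983313201540 + 16562693*√5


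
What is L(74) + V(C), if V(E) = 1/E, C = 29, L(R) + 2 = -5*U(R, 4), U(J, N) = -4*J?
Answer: 42863/29 ≈ 1478.0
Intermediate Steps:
L(R) = -2 + 20*R (L(R) = -2 - (-20)*R = -2 + 20*R)
L(74) + V(C) = (-2 + 20*74) + 1/29 = (-2 + 1480) + 1/29 = 1478 + 1/29 = 42863/29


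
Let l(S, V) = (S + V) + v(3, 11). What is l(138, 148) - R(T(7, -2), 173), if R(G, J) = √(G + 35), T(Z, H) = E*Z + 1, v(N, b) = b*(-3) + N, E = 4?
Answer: 248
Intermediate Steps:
v(N, b) = N - 3*b (v(N, b) = -3*b + N = N - 3*b)
T(Z, H) = 1 + 4*Z (T(Z, H) = 4*Z + 1 = 1 + 4*Z)
R(G, J) = √(35 + G)
l(S, V) = -30 + S + V (l(S, V) = (S + V) + (3 - 3*11) = (S + V) + (3 - 33) = (S + V) - 30 = -30 + S + V)
l(138, 148) - R(T(7, -2), 173) = (-30 + 138 + 148) - √(35 + (1 + 4*7)) = 256 - √(35 + (1 + 28)) = 256 - √(35 + 29) = 256 - √64 = 256 - 1*8 = 256 - 8 = 248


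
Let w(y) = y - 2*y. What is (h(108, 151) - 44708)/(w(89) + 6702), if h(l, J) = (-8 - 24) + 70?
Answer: -44670/6613 ≈ -6.7549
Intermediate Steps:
h(l, J) = 38 (h(l, J) = -32 + 70 = 38)
w(y) = -y
(h(108, 151) - 44708)/(w(89) + 6702) = (38 - 44708)/(-1*89 + 6702) = -44670/(-89 + 6702) = -44670/6613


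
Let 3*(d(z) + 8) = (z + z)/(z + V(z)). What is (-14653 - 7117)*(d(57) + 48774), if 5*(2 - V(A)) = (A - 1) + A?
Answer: -13801561110/13 ≈ -1.0617e+9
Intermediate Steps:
V(A) = 11/5 - 2*A/5 (V(A) = 2 - ((A - 1) + A)/5 = 2 - ((-1 + A) + A)/5 = 2 - (-1 + 2*A)/5 = 2 + (⅕ - 2*A/5) = 11/5 - 2*A/5)
d(z) = -8 + 2*z/(3*(11/5 + 3*z/5)) (d(z) = -8 + ((z + z)/(z + (11/5 - 2*z/5)))/3 = -8 + ((2*z)/(11/5 + 3*z/5))/3 = -8 + (2*z/(11/5 + 3*z/5))/3 = -8 + 2*z/(3*(11/5 + 3*z/5)))
(-14653 - 7117)*(d(57) + 48774) = (-14653 - 7117)*(2*(-132 - 31*57)/(3*(11 + 3*57)) + 48774) = -21770*(2*(-132 - 1767)/(3*(11 + 171)) + 48774) = -21770*((⅔)*(-1899)/182 + 48774) = -21770*((⅔)*(1/182)*(-1899) + 48774) = -21770*(-633/91 + 48774) = -21770*4437801/91 = -13801561110/13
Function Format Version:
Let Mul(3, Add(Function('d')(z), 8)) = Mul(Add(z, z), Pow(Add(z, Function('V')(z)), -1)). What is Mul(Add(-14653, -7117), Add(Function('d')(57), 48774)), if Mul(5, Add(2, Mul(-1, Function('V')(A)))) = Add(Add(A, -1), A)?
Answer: Rational(-13801561110, 13) ≈ -1.0617e+9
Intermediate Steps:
Function('V')(A) = Add(Rational(11, 5), Mul(Rational(-2, 5), A)) (Function('V')(A) = Add(2, Mul(Rational(-1, 5), Add(Add(A, -1), A))) = Add(2, Mul(Rational(-1, 5), Add(Add(-1, A), A))) = Add(2, Mul(Rational(-1, 5), Add(-1, Mul(2, A)))) = Add(2, Add(Rational(1, 5), Mul(Rational(-2, 5), A))) = Add(Rational(11, 5), Mul(Rational(-2, 5), A)))
Function('d')(z) = Add(-8, Mul(Rational(2, 3), z, Pow(Add(Rational(11, 5), Mul(Rational(3, 5), z)), -1))) (Function('d')(z) = Add(-8, Mul(Rational(1, 3), Mul(Add(z, z), Pow(Add(z, Add(Rational(11, 5), Mul(Rational(-2, 5), z))), -1)))) = Add(-8, Mul(Rational(1, 3), Mul(Mul(2, z), Pow(Add(Rational(11, 5), Mul(Rational(3, 5), z)), -1)))) = Add(-8, Mul(Rational(1, 3), Mul(2, z, Pow(Add(Rational(11, 5), Mul(Rational(3, 5), z)), -1)))) = Add(-8, Mul(Rational(2, 3), z, Pow(Add(Rational(11, 5), Mul(Rational(3, 5), z)), -1))))
Mul(Add(-14653, -7117), Add(Function('d')(57), 48774)) = Mul(Add(-14653, -7117), Add(Mul(Rational(2, 3), Pow(Add(11, Mul(3, 57)), -1), Add(-132, Mul(-31, 57))), 48774)) = Mul(-21770, Add(Mul(Rational(2, 3), Pow(Add(11, 171), -1), Add(-132, -1767)), 48774)) = Mul(-21770, Add(Mul(Rational(2, 3), Pow(182, -1), -1899), 48774)) = Mul(-21770, Add(Mul(Rational(2, 3), Rational(1, 182), -1899), 48774)) = Mul(-21770, Add(Rational(-633, 91), 48774)) = Mul(-21770, Rational(4437801, 91)) = Rational(-13801561110, 13)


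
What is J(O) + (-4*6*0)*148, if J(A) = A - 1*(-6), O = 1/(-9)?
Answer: 53/9 ≈ 5.8889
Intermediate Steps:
O = -⅑ ≈ -0.11111
J(A) = 6 + A (J(A) = A + 6 = 6 + A)
J(O) + (-4*6*0)*148 = (6 - ⅑) + (-4*6*0)*148 = 53/9 - 24*0*148 = 53/9 + 0*148 = 53/9 + 0 = 53/9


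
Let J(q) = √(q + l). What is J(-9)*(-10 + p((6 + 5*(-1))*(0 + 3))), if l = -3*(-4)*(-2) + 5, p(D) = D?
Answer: -14*I*√7 ≈ -37.041*I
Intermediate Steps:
l = -19 (l = 12*(-2) + 5 = -24 + 5 = -19)
J(q) = √(-19 + q) (J(q) = √(q - 19) = √(-19 + q))
J(-9)*(-10 + p((6 + 5*(-1))*(0 + 3))) = √(-19 - 9)*(-10 + (6 + 5*(-1))*(0 + 3)) = √(-28)*(-10 + (6 - 5)*3) = (2*I*√7)*(-10 + 1*3) = (2*I*√7)*(-10 + 3) = (2*I*√7)*(-7) = -14*I*√7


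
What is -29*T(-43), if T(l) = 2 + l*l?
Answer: -53679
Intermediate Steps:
T(l) = 2 + l²
-29*T(-43) = -29*(2 + (-43)²) = -29*(2 + 1849) = -29*1851 = -53679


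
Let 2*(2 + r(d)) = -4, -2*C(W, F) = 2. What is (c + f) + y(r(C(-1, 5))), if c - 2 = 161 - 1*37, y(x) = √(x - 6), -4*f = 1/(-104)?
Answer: 52417/416 + I*√10 ≈ 126.0 + 3.1623*I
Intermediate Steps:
C(W, F) = -1 (C(W, F) = -½*2 = -1)
r(d) = -4 (r(d) = -2 + (½)*(-4) = -2 - 2 = -4)
f = 1/416 (f = -¼/(-104) = -¼*(-1/104) = 1/416 ≈ 0.0024038)
y(x) = √(-6 + x)
c = 126 (c = 2 + (161 - 1*37) = 2 + (161 - 37) = 2 + 124 = 126)
(c + f) + y(r(C(-1, 5))) = (126 + 1/416) + √(-6 - 4) = 52417/416 + √(-10) = 52417/416 + I*√10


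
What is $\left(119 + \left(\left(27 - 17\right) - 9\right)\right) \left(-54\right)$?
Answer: $-6480$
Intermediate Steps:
$\left(119 + \left(\left(27 - 17\right) - 9\right)\right) \left(-54\right) = \left(119 + \left(10 - 9\right)\right) \left(-54\right) = \left(119 + 1\right) \left(-54\right) = 120 \left(-54\right) = -6480$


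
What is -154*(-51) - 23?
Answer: 7831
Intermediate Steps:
-154*(-51) - 23 = 7854 - 23 = 7831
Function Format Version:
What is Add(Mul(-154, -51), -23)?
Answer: 7831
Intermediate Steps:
Add(Mul(-154, -51), -23) = Add(7854, -23) = 7831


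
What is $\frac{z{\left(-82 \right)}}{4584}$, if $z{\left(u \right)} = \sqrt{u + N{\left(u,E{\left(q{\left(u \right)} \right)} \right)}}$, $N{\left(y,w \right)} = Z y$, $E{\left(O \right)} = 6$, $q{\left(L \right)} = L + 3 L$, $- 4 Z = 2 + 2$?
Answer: $0$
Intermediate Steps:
$Z = -1$ ($Z = - \frac{2 + 2}{4} = \left(- \frac{1}{4}\right) 4 = -1$)
$q{\left(L \right)} = 4 L$
$N{\left(y,w \right)} = - y$
$z{\left(u \right)} = 0$ ($z{\left(u \right)} = \sqrt{u - u} = \sqrt{0} = 0$)
$\frac{z{\left(-82 \right)}}{4584} = \frac{0}{4584} = 0 \cdot \frac{1}{4584} = 0$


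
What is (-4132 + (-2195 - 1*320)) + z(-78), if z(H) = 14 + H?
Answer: -6711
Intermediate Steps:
(-4132 + (-2195 - 1*320)) + z(-78) = (-4132 + (-2195 - 1*320)) + (14 - 78) = (-4132 + (-2195 - 320)) - 64 = (-4132 - 2515) - 64 = -6647 - 64 = -6711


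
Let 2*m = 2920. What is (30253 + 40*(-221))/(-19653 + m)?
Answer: -133/113 ≈ -1.1770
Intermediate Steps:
m = 1460 (m = (½)*2920 = 1460)
(30253 + 40*(-221))/(-19653 + m) = (30253 + 40*(-221))/(-19653 + 1460) = (30253 - 8840)/(-18193) = 21413*(-1/18193) = -133/113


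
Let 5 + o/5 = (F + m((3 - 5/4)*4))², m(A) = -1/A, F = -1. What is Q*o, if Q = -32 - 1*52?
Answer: 10860/7 ≈ 1551.4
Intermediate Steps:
o = -905/49 (o = -25 + 5*(-1 - 1/((3 - 5/4)*4))² = -25 + 5*(-1 - 1/((7/4)*4))² = -25 + 5*(-1 - 1/7)² = -25 + 5*(-1 - 1*⅐)² = -25 + 5*(-1 - ⅐)² = -25 + 5*(-8/7)² = -25 + 5*(64/49) = -25 + 320/49 = -905/49 ≈ -18.469)
Q = -84 (Q = -32 - 52 = -84)
Q*o = -84*(-905/49) = 10860/7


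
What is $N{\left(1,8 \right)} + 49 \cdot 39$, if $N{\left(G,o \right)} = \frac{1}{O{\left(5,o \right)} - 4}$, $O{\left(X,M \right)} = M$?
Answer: $\frac{7645}{4} \approx 1911.3$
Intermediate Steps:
$N{\left(G,o \right)} = \frac{1}{-4 + o}$ ($N{\left(G,o \right)} = \frac{1}{o - 4} = \frac{1}{-4 + o}$)
$N{\left(1,8 \right)} + 49 \cdot 39 = \frac{1}{-4 + 8} + 49 \cdot 39 = \frac{1}{4} + 1911 = \frac{7645}{4}$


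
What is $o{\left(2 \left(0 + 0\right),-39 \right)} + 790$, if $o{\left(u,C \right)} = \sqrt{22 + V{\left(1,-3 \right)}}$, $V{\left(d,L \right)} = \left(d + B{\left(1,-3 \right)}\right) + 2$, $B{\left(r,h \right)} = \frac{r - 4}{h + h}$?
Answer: $790 + \frac{\sqrt{102}}{2} \approx 795.05$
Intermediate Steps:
$B{\left(r,h \right)} = \frac{-4 + r}{2 h}$
$V{\left(d,L \right)} = \frac{5}{2} + d$ ($V{\left(d,L \right)} = \left(d + \frac{-4 + 1}{2 \left(-3\right)}\right) + 2 = \left(d + \frac{1}{2} \left(- \frac{1}{3}\right) \left(-3\right)\right) + 2 = \left(d + \frac{1}{2}\right) + 2 = \left(\frac{1}{2} + d\right) + 2 = \frac{5}{2} + d$)
$o{\left(u,C \right)} = \frac{\sqrt{102}}{2}$ ($o{\left(u,C \right)} = \sqrt{22 + \left(\frac{5}{2} + 1\right)} = \sqrt{22 + \frac{7}{2}} = \sqrt{\frac{51}{2}} = \frac{\sqrt{102}}{2}$)
$o{\left(2 \left(0 + 0\right),-39 \right)} + 790 = \frac{\sqrt{102}}{2} + 790 = 790 + \frac{\sqrt{102}}{2}$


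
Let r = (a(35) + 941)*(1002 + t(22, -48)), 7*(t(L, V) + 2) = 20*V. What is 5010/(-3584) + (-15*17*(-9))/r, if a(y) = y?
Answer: -23028573/16506112 ≈ -1.3952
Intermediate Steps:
t(L, V) = -2 + 20*V/7 (t(L, V) = -2 + (20*V)/7 = -2 + 20*V/7)
r = 5895040/7 (r = (35 + 941)*(1002 + (-2 + (20/7)*(-48))) = 976*(1002 + (-2 - 960/7)) = 976*(1002 - 974/7) = 976*(6040/7) = 5895040/7 ≈ 8.4215e+5)
5010/(-3584) + (-15*17*(-9))/r = 5010/(-3584) + (-15*17*(-9))/(5895040/7) = 5010*(-1/3584) - 255*(-9)*(7/5895040) = -2505/1792 + 2295*(7/5895040) = -2505/1792 + 3213/1179008 = -23028573/16506112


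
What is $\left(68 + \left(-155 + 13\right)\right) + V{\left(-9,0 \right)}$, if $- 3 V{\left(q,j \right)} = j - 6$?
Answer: $-72$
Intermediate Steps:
$V{\left(q,j \right)} = 2 - \frac{j}{3}$ ($V{\left(q,j \right)} = - \frac{j - 6}{3} = - \frac{-6 + j}{3} = 2 - \frac{j}{3}$)
$\left(68 + \left(-155 + 13\right)\right) + V{\left(-9,0 \right)} = \left(68 + \left(-155 + 13\right)\right) + \left(2 - 0\right) = \left(68 - 142\right) + \left(2 + 0\right) = -74 + 2 = -72$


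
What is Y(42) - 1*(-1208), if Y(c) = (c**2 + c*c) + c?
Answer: 4778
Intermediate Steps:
Y(c) = c + 2*c**2 (Y(c) = (c**2 + c**2) + c = 2*c**2 + c = c + 2*c**2)
Y(42) - 1*(-1208) = 42*(1 + 2*42) - 1*(-1208) = 42*(1 + 84) + 1208 = 42*85 + 1208 = 3570 + 1208 = 4778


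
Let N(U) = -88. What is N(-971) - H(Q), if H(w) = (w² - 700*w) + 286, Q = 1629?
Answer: -1513715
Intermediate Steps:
H(w) = 286 + w² - 700*w
N(-971) - H(Q) = -88 - (286 + 1629² - 700*1629) = -88 - (286 + 2653641 - 1140300) = -88 - 1*1513627 = -88 - 1513627 = -1513715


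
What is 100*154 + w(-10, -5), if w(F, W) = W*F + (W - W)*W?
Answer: 15450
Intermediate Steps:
w(F, W) = F*W (w(F, W) = F*W + 0*W = F*W + 0 = F*W)
100*154 + w(-10, -5) = 100*154 - 10*(-5) = 15400 + 50 = 15450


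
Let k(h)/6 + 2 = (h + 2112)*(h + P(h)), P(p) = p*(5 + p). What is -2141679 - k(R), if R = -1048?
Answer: -6973571811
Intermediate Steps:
k(h) = -12 + 6*(2112 + h)*(h + h*(5 + h)) (k(h) = -12 + 6*((h + 2112)*(h + h*(5 + h))) = -12 + 6*((2112 + h)*(h + h*(5 + h))) = -12 + 6*(2112 + h)*(h + h*(5 + h)))
-2141679 - k(R) = -2141679 - (-12 + 6*(-1048)**3 + 12708*(-1048)**2 + 76032*(-1048)) = -2141679 - (-12 + 6*(-1151022592) + 12708*1098304 - 79681536) = -2141679 - (-12 - 6906135552 + 13957247232 - 79681536) = -2141679 - 1*6971430132 = -2141679 - 6971430132 = -6973571811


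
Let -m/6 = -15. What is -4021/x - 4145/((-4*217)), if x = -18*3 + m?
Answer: -208813/1953 ≈ -106.92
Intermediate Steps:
m = 90 (m = -6*(-15) = 90)
x = 36 (x = -18*3 + 90 = -54 + 90 = 36)
-4021/x - 4145/((-4*217)) = -4021/36 - 4145/((-4*217)) = -4021*1/36 - 4145/(-868) = -4021/36 - 4145*(-1/868) = -4021/36 + 4145/868 = -208813/1953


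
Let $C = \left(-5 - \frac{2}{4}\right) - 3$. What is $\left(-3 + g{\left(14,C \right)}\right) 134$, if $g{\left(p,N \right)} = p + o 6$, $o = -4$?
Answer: $-1742$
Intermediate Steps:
$C = - \frac{17}{2}$ ($C = \left(-5 - \frac{1}{2}\right) - 3 = - \frac{11}{2} - 3 = - \frac{17}{2} \approx -8.5$)
$g{\left(p,N \right)} = -24 + p$ ($g{\left(p,N \right)} = p - 24 = -24 + p$)
$\left(-3 + g{\left(14,C \right)}\right) 134 = \left(-3 + \left(-24 + 14\right)\right) 134 = \left(-3 - 10\right) 134 = \left(-13\right) 134 = -1742$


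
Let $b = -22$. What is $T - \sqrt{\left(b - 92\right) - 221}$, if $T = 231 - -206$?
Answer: $437 - i \sqrt{335} \approx 437.0 - 18.303 i$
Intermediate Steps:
$T = 437$ ($T = 231 + 206 = 437$)
$T - \sqrt{\left(b - 92\right) - 221} = 437 - \sqrt{\left(-22 - 92\right) - 221} = 437 - \sqrt{-114 - 221} = 437 - \sqrt{-335} = 437 - i \sqrt{335}$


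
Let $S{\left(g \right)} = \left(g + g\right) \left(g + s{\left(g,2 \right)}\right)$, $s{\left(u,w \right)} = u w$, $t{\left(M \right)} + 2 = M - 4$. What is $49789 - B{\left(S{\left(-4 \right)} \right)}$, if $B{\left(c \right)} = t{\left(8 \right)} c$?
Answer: $49597$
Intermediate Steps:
$t{\left(M \right)} = -6 + M$ ($t{\left(M \right)} = -2 + \left(M - 4\right) = -2 + \left(-4 + M\right) = -6 + M$)
$S{\left(g \right)} = 6 g^{2}$ ($S{\left(g \right)} = \left(g + g\right) \left(g + g 2\right) = 2 g \left(g + 2 g\right) = 2 g 3 g = 6 g^{2}$)
$B{\left(c \right)} = 2 c$ ($B{\left(c \right)} = \left(-6 + 8\right) c = 2 c$)
$49789 - B{\left(S{\left(-4 \right)} \right)} = 49789 - 2 \cdot 6 \left(-4\right)^{2} = 49789 - 2 \cdot 6 \cdot 16 = 49789 - 2 \cdot 96 = 49789 - 192 = 49597$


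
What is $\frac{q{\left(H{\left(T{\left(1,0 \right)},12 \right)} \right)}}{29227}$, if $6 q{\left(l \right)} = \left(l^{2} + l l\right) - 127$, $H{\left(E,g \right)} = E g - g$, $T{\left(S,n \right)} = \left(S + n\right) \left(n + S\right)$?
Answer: $- \frac{127}{175362} \approx -0.00072422$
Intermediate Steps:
$T{\left(S,n \right)} = \left(S + n\right)^{2}$ ($T{\left(S,n \right)} = \left(S + n\right) \left(S + n\right) = \left(S + n\right)^{2}$)
$H{\left(E,g \right)} = - g + E g$
$q{\left(l \right)} = - \frac{127}{6} + \frac{l^{2}}{3}$ ($q{\left(l \right)} = \frac{\left(l^{2} + l l\right) - 127}{6} = \frac{\left(l^{2} + l^{2}\right) - 127}{6} = \frac{2 l^{2} - 127}{6} = \frac{-127 + 2 l^{2}}{6} = - \frac{127}{6} + \frac{l^{2}}{3}$)
$\frac{q{\left(H{\left(T{\left(1,0 \right)},12 \right)} \right)}}{29227} = \frac{- \frac{127}{6} + \frac{\left(12 \left(-1 + \left(1 + 0\right)^{2}\right)\right)^{2}}{3}}{29227} = \left(- \frac{127}{6} + \frac{\left(12 \left(-1 + 1^{2}\right)\right)^{2}}{3}\right) \frac{1}{29227} = \left(- \frac{127}{6} + \frac{\left(12 \left(-1 + 1\right)\right)^{2}}{3}\right) \frac{1}{29227} = \left(- \frac{127}{6} + \frac{\left(12 \cdot 0\right)^{2}}{3}\right) \frac{1}{29227} = \left(- \frac{127}{6} + \frac{0^{2}}{3}\right) \frac{1}{29227} = \left(- \frac{127}{6} + \frac{1}{3} \cdot 0\right) \frac{1}{29227} = \left(- \frac{127}{6} + 0\right) \frac{1}{29227} = \left(- \frac{127}{6}\right) \frac{1}{29227} = - \frac{127}{175362}$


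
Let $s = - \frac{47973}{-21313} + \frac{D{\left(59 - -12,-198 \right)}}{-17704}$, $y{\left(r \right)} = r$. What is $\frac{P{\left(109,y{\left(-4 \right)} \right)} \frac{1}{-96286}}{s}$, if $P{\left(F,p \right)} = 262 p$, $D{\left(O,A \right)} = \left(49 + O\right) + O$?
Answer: $\frac{197718484448}{40692543810887} \approx 0.0048588$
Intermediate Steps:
$D{\left(O,A \right)} = 49 + 2 O$
$s = \frac{845243209}{377325352}$ ($s = - \frac{47973}{-21313} + \frac{49 + 2 \left(59 - -12\right)}{-17704} = \left(-47973\right) \left(- \frac{1}{21313}\right) + \left(49 + 2 \left(59 + 12\right)\right) \left(- \frac{1}{17704}\right) = \frac{47973}{21313} + \left(49 + 2 \cdot 71\right) \left(- \frac{1}{17704}\right) = \frac{47973}{21313} + \left(49 + 142\right) \left(- \frac{1}{17704}\right) = \frac{47973}{21313} + 191 \left(- \frac{1}{17704}\right) = \frac{47973}{21313} - \frac{191}{17704} = \frac{845243209}{377325352} \approx 2.2401$)
$\frac{P{\left(109,y{\left(-4 \right)} \right)} \frac{1}{-96286}}{s} = \frac{262 \left(-4\right) \frac{1}{-96286}}{\frac{845243209}{377325352}} = \left(-1048\right) \left(- \frac{1}{96286}\right) \frac{377325352}{845243209} = \frac{524}{48143} \cdot \frac{377325352}{845243209} = \frac{197718484448}{40692543810887}$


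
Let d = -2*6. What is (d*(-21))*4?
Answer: 1008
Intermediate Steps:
d = -12
(d*(-21))*4 = -12*(-21)*4 = 252*4 = 1008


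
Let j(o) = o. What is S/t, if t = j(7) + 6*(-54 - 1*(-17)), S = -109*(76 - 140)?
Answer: -6976/215 ≈ -32.447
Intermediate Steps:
S = 6976 (S = -109*(-64) = 6976)
t = -215 (t = 7 + 6*(-54 - 1*(-17)) = 7 + 6*(-54 + 17) = 7 + 6*(-37) = 7 - 222 = -215)
S/t = 6976/(-215) = 6976*(-1/215) = -6976/215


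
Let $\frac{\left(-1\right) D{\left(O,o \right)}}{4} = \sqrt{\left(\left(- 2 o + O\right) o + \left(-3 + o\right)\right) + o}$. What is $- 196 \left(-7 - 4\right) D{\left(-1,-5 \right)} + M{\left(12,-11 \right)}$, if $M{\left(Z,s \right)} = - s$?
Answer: $11 - 8624 i \sqrt{58} \approx 11.0 - 65678.0 i$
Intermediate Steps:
$D{\left(O,o \right)} = - 4 \sqrt{-3 + 2 o + o \left(O - 2 o\right)}$ ($D{\left(O,o \right)} = - 4 \sqrt{\left(\left(- 2 o + O\right) o + \left(-3 + o\right)\right) + o} = - 4 \sqrt{\left(\left(O - 2 o\right) o + \left(-3 + o\right)\right) + o} = - 4 \sqrt{\left(o \left(O - 2 o\right) + \left(-3 + o\right)\right) + o} = - 4 \sqrt{\left(-3 + o + o \left(O - 2 o\right)\right) + o} = - 4 \sqrt{-3 + 2 o + o \left(O - 2 o\right)}$)
$- 196 \left(-7 - 4\right) D{\left(-1,-5 \right)} + M{\left(12,-11 \right)} = - 196 \left(-7 - 4\right) \left(- 4 \sqrt{-3 - 2 \left(-5\right)^{2} + 2 \left(-5\right) - -5}\right) - -11 = - 196 \left(- 11 \left(- 4 \sqrt{-3 - 50 - 10 + 5}\right)\right) + 11 = - 196 \left(- 11 \left(- 4 \sqrt{-58}\right)\right) + 11 = - 196 \left(- 11 \left(- 4 i \sqrt{58}\right)\right) + 11 = - 196 \cdot 44 i \sqrt{58} + 11 = - 8624 i \sqrt{58} + 11 = 11 - 8624 i \sqrt{58}$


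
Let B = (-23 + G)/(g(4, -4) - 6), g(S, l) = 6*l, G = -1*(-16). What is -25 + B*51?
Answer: -131/10 ≈ -13.100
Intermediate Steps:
G = 16
B = 7/30 (B = (-23 + 16)/(6*(-4) - 6) = -7/(-24 - 6) = -7/(-30) = -7*(-1/30) = 7/30 ≈ 0.23333)
-25 + B*51 = -25 + (7/30)*51 = -25 + 119/10 = -131/10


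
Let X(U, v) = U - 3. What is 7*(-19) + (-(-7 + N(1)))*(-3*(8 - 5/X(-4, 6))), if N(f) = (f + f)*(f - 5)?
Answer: -3676/7 ≈ -525.14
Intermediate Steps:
X(U, v) = -3 + U
N(f) = 2*f*(-5 + f) (N(f) = (2*f)*(-5 + f) = 2*f*(-5 + f))
7*(-19) + (-(-7 + N(1)))*(-3*(8 - 5/X(-4, 6))) = 7*(-19) + (-(-7 + 2*1*(-5 + 1)))*(-3*(8 - 5/(-3 - 4))) = -133 + (-(-7 + 2*1*(-4)))*(-3*(8 - 5/(-7))) = -133 + (-(-7 - 8))*(-3*(8 - 5*(-⅐))) = -133 + (-1*(-15))*(-3*(8 + 5/7)) = -133 + 15*(-3*61/7) = -133 + 15*(-183/7) = -133 - 2745/7 = -3676/7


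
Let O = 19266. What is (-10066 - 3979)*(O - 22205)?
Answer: 41278255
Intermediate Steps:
(-10066 - 3979)*(O - 22205) = (-10066 - 3979)*(19266 - 22205) = -14045*(-2939) = 41278255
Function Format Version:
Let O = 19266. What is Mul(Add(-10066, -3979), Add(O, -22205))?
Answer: 41278255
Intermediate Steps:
Mul(Add(-10066, -3979), Add(O, -22205)) = Mul(Add(-10066, -3979), Add(19266, -22205)) = Mul(-14045, -2939) = 41278255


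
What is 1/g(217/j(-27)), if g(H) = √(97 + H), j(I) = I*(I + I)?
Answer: 27*√283286/141643 ≈ 0.10146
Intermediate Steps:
j(I) = 2*I² (j(I) = I*(2*I) = 2*I²)
1/g(217/j(-27)) = 1/(√(97 + 217/((2*(-27)²)))) = 1/(√(97 + 217/((2*729)))) = 1/(√(97 + 217/1458)) = 1/(√(141643/1458)) = 1/(√283286/54) = 27*√283286/141643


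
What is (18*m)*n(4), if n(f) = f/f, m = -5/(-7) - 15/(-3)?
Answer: 720/7 ≈ 102.86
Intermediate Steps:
m = 40/7 (m = -5*(-⅐) - 15*(-⅓) = 5/7 + 5 = 40/7 ≈ 5.7143)
n(f) = 1
(18*m)*n(4) = (18*(40/7))*1 = (720/7)*1 = 720/7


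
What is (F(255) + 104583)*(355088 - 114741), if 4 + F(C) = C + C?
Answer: 25257825883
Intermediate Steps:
F(C) = -4 + 2*C (F(C) = -4 + (C + C) = -4 + 2*C)
(F(255) + 104583)*(355088 - 114741) = ((-4 + 2*255) + 104583)*(355088 - 114741) = ((-4 + 510) + 104583)*240347 = (506 + 104583)*240347 = 105089*240347 = 25257825883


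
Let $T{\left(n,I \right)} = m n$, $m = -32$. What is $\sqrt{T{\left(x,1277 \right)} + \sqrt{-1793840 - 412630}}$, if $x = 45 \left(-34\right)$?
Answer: $\sqrt{48960 + 7 i \sqrt{45030}} \approx 221.29 + 3.356 i$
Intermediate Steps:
$x = -1530$
$T{\left(n,I \right)} = - 32 n$
$\sqrt{T{\left(x,1277 \right)} + \sqrt{-1793840 - 412630}} = \sqrt{\left(-32\right) \left(-1530\right) + \sqrt{-1793840 - 412630}} = \sqrt{48960 + \sqrt{-2206470}} = \sqrt{48960 + 7 i \sqrt{45030}}$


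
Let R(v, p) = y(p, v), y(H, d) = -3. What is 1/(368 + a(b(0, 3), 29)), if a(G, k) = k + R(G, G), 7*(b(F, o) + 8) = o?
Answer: 1/394 ≈ 0.0025381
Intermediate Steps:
R(v, p) = -3
b(F, o) = -8 + o/7
a(G, k) = -3 + k (a(G, k) = k - 3 = -3 + k)
1/(368 + a(b(0, 3), 29)) = 1/(368 + (-3 + 29)) = 1/(368 + 26) = 1/394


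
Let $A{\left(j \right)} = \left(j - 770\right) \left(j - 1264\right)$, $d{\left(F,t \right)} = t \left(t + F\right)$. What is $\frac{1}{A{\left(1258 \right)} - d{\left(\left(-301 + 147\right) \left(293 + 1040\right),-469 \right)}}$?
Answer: $- \frac{1}{96500147} \approx -1.0363 \cdot 10^{-8}$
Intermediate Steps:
$d{\left(F,t \right)} = t \left(F + t\right)$
$A{\left(j \right)} = \left(-1264 + j\right) \left(-770 + j\right)$ ($A{\left(j \right)} = \left(-770 + j\right) \left(-1264 + j\right) = \left(-1264 + j\right) \left(-770 + j\right)$)
$\frac{1}{A{\left(1258 \right)} - d{\left(\left(-301 + 147\right) \left(293 + 1040\right),-469 \right)}} = \frac{1}{\left(973280 + 1258^{2} - 2558772\right) - - 469 \left(\left(-301 + 147\right) \left(293 + 1040\right) - 469\right)} = \frac{1}{\left(973280 + 1582564 - 2558772\right) - - 469 \left(\left(-154\right) 1333 - 469\right)} = \frac{1}{-2928 - - 469 \left(-205282 - 469\right)} = \frac{1}{-2928 - \left(-469\right) \left(-205751\right)} = \frac{1}{-2928 - 96497219} = \frac{1}{-96500147} = - \frac{1}{96500147}$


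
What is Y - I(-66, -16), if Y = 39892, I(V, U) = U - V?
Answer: 39842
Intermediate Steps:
Y - I(-66, -16) = 39892 - (-16 - 1*(-66)) = 39892 - (-16 + 66) = 39892 - 1*50 = 39892 - 50 = 39842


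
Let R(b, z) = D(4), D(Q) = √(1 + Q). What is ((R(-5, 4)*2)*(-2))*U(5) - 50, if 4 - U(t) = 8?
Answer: -50 + 16*√5 ≈ -14.223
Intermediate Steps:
U(t) = -4 (U(t) = 4 - 1*8 = 4 - 8 = -4)
R(b, z) = √5 (R(b, z) = √(1 + 4) = √5)
((R(-5, 4)*2)*(-2))*U(5) - 50 = ((√5*2)*(-2))*(-4) - 50 = ((2*√5)*(-2))*(-4) - 50 = -4*√5*(-4) - 50 = 16*√5 - 50 = -50 + 16*√5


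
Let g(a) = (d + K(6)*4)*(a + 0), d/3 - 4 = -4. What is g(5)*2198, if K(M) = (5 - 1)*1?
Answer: 175840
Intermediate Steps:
d = 0 (d = 12 + 3*(-4) = 12 - 12 = 0)
K(M) = 4 (K(M) = 4*1 = 4)
g(a) = 16*a (g(a) = (0 + 4*4)*(a + 0) = (0 + 16)*a = 16*a)
g(5)*2198 = (16*5)*2198 = 80*2198 = 175840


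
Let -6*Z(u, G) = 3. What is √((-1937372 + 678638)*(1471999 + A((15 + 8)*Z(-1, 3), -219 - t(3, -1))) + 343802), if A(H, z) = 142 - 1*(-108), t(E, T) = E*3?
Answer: 2*I*√463292382241 ≈ 1.3613e+6*I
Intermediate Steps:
Z(u, G) = -½ (Z(u, G) = -⅙*3 = -½)
t(E, T) = 3*E
A(H, z) = 250 (A(H, z) = 142 + 108 = 250)
√((-1937372 + 678638)*(1471999 + A((15 + 8)*Z(-1, 3), -219 - t(3, -1))) + 343802) = √((-1937372 + 678638)*(1471999 + 250) + 343802) = √(-1258734*1472249 + 343802) = √(-1853169872766 + 343802) = √(-1853169528964) = 2*I*√463292382241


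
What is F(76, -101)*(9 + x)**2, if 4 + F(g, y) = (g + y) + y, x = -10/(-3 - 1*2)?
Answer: -15730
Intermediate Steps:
x = 2 (x = -10/(-3 - 2) = -10/(-5) = -10*(-1/5) = 2)
F(g, y) = -4 + g + 2*y (F(g, y) = -4 + ((g + y) + y) = -4 + (g + 2*y) = -4 + g + 2*y)
F(76, -101)*(9 + x)**2 = (-4 + 76 + 2*(-101))*(9 + 2)**2 = (-4 + 76 - 202)*11**2 = -130*121 = -15730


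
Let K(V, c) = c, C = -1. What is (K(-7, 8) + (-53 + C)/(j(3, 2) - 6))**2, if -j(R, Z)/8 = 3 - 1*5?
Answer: 169/25 ≈ 6.7600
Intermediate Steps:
j(R, Z) = 16 (j(R, Z) = -8*(3 - 1*5) = -8*(3 - 5) = -8*(-2) = 16)
(K(-7, 8) + (-53 + C)/(j(3, 2) - 6))**2 = (8 + (-53 - 1)/(16 - 6))**2 = (8 - 54/10)**2 = (8 - 54*1/10)**2 = (8 - 27/5)**2 = (13/5)**2 = 169/25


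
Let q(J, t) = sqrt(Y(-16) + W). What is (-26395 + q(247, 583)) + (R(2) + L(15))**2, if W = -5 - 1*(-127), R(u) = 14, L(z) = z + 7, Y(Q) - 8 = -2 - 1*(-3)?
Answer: -25099 + sqrt(131) ≈ -25088.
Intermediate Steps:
Y(Q) = 9 (Y(Q) = 8 + (-2 - 1*(-3)) = 8 + (-2 + 3) = 8 + 1 = 9)
L(z) = 7 + z
W = 122 (W = -5 + 127 = 122)
q(J, t) = sqrt(131) (q(J, t) = sqrt(9 + 122) = sqrt(131))
(-26395 + q(247, 583)) + (R(2) + L(15))**2 = (-26395 + sqrt(131)) + (14 + (7 + 15))**2 = (-26395 + sqrt(131)) + (14 + 22)**2 = (-26395 + sqrt(131)) + 36**2 = (-26395 + sqrt(131)) + 1296 = -25099 + sqrt(131)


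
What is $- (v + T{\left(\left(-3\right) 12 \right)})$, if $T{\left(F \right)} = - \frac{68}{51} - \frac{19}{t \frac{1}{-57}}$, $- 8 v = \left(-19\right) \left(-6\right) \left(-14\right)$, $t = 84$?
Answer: $- \frac{17729}{84} \approx -211.06$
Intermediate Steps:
$v = \frac{399}{2}$ ($v = - \frac{\left(-19\right) \left(-6\right) \left(-14\right)}{8} = - \frac{114 \left(-14\right)}{8} = \left(- \frac{1}{8}\right) \left(-1596\right) = \frac{399}{2} \approx 199.5$)
$T{\left(F \right)} = \frac{971}{84}$ ($T{\left(F \right)} = - \frac{68}{51} - \frac{19}{84 \frac{1}{-57}} = \left(-68\right) \frac{1}{51} - \frac{19}{84 \left(- \frac{1}{57}\right)} = - \frac{4}{3} - \frac{19}{- \frac{28}{19}} = - \frac{4}{3} - - \frac{361}{28} = - \frac{4}{3} + \frac{361}{28} = \frac{971}{84}$)
$- (v + T{\left(\left(-3\right) 12 \right)}) = - (\frac{399}{2} + \frac{971}{84}) = \left(-1\right) \frac{17729}{84} = - \frac{17729}{84}$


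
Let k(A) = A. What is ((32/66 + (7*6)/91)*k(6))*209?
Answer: 15428/13 ≈ 1186.8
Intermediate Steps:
((32/66 + (7*6)/91)*k(6))*209 = ((32/66 + (7*6)/91)*6)*209 = ((32*(1/66) + 42*(1/91))*6)*209 = ((16/33 + 6/13)*6)*209 = ((406/429)*6)*209 = (812/143)*209 = 15428/13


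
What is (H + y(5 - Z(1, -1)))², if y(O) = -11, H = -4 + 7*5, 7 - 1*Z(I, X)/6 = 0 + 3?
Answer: 400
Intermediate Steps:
Z(I, X) = 24 (Z(I, X) = 42 - 6*(0 + 3) = 42 - 6*3 = 42 - 18 = 24)
H = 31 (H = -4 + 35 = 31)
(H + y(5 - Z(1, -1)))² = (31 - 11)² = 20² = 400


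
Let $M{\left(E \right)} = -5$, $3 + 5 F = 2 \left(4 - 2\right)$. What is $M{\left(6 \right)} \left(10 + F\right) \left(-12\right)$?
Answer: $612$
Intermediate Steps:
$F = \frac{1}{5}$ ($F = - \frac{3}{5} + \frac{2 \left(4 - 2\right)}{5} = - \frac{3}{5} + \frac{2 \cdot 2}{5} = - \frac{3}{5} + \frac{1}{5} \cdot 4 = - \frac{3}{5} + \frac{4}{5} = \frac{1}{5} \approx 0.2$)
$M{\left(6 \right)} \left(10 + F\right) \left(-12\right) = - 5 \left(10 + \frac{1}{5}\right) \left(-12\right) = - 5 \cdot \frac{51}{5} \left(-12\right) = \left(-5\right) \left(- \frac{612}{5}\right) = 612$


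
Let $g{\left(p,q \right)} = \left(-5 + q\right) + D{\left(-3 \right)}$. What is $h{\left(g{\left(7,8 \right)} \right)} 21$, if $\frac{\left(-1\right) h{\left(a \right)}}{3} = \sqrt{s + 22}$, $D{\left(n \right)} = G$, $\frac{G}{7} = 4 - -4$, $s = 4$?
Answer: $- 63 \sqrt{26} \approx -321.24$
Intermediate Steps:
$G = 56$ ($G = 7 \left(4 - -4\right) = 7 \left(4 + 4\right) = 7 \cdot 8 = 56$)
$D{\left(n \right)} = 56$
$g{\left(p,q \right)} = 51 + q$ ($g{\left(p,q \right)} = \left(-5 + q\right) + 56 = 51 + q$)
$h{\left(a \right)} = - 3 \sqrt{26}$ ($h{\left(a \right)} = - 3 \sqrt{4 + 22} = - 3 \sqrt{26}$)
$h{\left(g{\left(7,8 \right)} \right)} 21 = - 3 \sqrt{26} \cdot 21 = - 63 \sqrt{26}$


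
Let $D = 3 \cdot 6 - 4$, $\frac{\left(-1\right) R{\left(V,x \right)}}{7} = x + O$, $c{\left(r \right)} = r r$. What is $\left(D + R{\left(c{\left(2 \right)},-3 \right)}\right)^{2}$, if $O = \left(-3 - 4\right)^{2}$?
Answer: $94864$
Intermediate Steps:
$c{\left(r \right)} = r^{2}$
$O = 49$ ($O = \left(-7\right)^{2} = 49$)
$R{\left(V,x \right)} = -343 - 7 x$ ($R{\left(V,x \right)} = - 7 \left(x + 49\right) = - 7 \left(49 + x\right) = -343 - 7 x$)
$D = 14$ ($D = 18 - 4 = 14$)
$\left(D + R{\left(c{\left(2 \right)},-3 \right)}\right)^{2} = \left(14 - 322\right)^{2} = \left(-308\right)^{2} = 94864$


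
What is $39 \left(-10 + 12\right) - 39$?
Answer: $39$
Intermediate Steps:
$39 \left(-10 + 12\right) - 39 = 39 \cdot 2 - 39 = 78 - 39 = 39$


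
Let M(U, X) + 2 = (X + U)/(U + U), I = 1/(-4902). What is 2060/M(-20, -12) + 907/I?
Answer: -13343492/3 ≈ -4.4478e+6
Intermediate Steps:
I = -1/4902 ≈ -0.00020400
M(U, X) = -2 + (U + X)/(2*U) (M(U, X) = -2 + (X + U)/(U + U) = -2 + (U + X)/((2*U)) = -2 + (U + X)*(1/(2*U)) = -2 + (U + X)/(2*U))
2060/M(-20, -12) + 907/I = 2060/(((½)*(-12 - 3*(-20))/(-20))) + 907/(-1/4902) = 2060/(((½)*(-1/20)*(-12 + 60))) + 907*(-4902) = 2060/(((½)*(-1/20)*48)) - 4446114 = 2060/(-6/5) - 4446114 = 2060*(-⅚) - 4446114 = -5150/3 - 4446114 = -13343492/3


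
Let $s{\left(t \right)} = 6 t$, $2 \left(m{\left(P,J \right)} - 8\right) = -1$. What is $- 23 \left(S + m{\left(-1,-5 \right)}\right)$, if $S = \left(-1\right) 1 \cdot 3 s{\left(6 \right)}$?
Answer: $\frac{4623}{2} \approx 2311.5$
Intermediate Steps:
$m{\left(P,J \right)} = \frac{15}{2}$ ($m{\left(P,J \right)} = 8 + \frac{1}{2} \left(-1\right) = 8 - \frac{1}{2} = \frac{15}{2}$)
$S = -108$ ($S = \left(-1\right) 1 \cdot 3 \cdot 6 \cdot 6 = \left(-1\right) 3 \cdot 36 = \left(-3\right) 36 = -108$)
$- 23 \left(S + m{\left(-1,-5 \right)}\right) = - 23 \left(-108 + \frac{15}{2}\right) = \left(-23\right) \left(- \frac{201}{2}\right) = \frac{4623}{2}$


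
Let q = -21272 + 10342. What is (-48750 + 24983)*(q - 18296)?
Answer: 694614342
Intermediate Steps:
q = -10930
(-48750 + 24983)*(q - 18296) = (-48750 + 24983)*(-10930 - 18296) = -23767*(-29226) = 694614342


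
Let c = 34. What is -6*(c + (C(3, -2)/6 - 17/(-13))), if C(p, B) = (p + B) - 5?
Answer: -2702/13 ≈ -207.85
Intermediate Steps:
C(p, B) = -5 + B + p (C(p, B) = (B + p) - 5 = -5 + B + p)
-6*(c + (C(3, -2)/6 - 17/(-13))) = -6*(34 + ((-5 - 2 + 3)/6 - 17/(-13))) = -6*(34 + (-4*1/6 - 17*(-1/13))) = -6*(34 + (-2/3 + 17/13)) = -6*(34 + 25/39) = -6*1351/39 = -2702/13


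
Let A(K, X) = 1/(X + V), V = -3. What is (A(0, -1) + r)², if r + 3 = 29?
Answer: 10609/16 ≈ 663.06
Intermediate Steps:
r = 26 (r = -3 + 29 = 26)
A(K, X) = 1/(-3 + X) (A(K, X) = 1/(X - 3) = 1/(-3 + X))
(A(0, -1) + r)² = (1/(-3 - 1) + 26)² = (1/(-4) + 26)² = (-¼ + 26)² = (103/4)² = 10609/16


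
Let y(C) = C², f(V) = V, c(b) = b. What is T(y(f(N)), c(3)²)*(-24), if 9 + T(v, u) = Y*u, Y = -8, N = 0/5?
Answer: 1944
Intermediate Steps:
N = 0 (N = 0*(⅕) = 0)
T(v, u) = -9 - 8*u
T(y(f(N)), c(3)²)*(-24) = (-9 - 8*3²)*(-24) = (-9 - 8*9)*(-24) = (-9 - 72)*(-24) = -81*(-24) = 1944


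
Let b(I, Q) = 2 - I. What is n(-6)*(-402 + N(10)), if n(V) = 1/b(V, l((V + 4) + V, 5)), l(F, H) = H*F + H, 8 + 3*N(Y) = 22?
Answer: -149/3 ≈ -49.667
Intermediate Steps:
N(Y) = 14/3 (N(Y) = -8/3 + (⅓)*22 = -8/3 + 22/3 = 14/3)
l(F, H) = H + F*H (l(F, H) = F*H + H = H + F*H)
n(V) = 1/(2 - V)
n(-6)*(-402 + N(10)) = (-1/(-2 - 6))*(-402 + 14/3) = -1/(-8)*(-1192/3) = -1*(-⅛)*(-1192/3) = (⅛)*(-1192/3) = -149/3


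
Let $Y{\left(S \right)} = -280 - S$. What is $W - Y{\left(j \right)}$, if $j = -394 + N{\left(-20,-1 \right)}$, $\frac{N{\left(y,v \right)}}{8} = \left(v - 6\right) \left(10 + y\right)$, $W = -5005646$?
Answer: $-5005200$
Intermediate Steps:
$N{\left(y,v \right)} = 8 \left(-6 + v\right) \left(10 + y\right)$ ($N{\left(y,v \right)} = 8 \left(v - 6\right) \left(10 + y\right) = 8 \left(-6 + v\right) \left(10 + y\right)$)
$j = 166$ ($j = -394 + \left(-480 - -960 + 80 \left(-1\right) + 8 \left(-1\right) \left(-20\right)\right) = -394 + \left(-480 + 960 - 80 + 160\right) = -394 + 560 = 166$)
$W - Y{\left(j \right)} = -5005646 - \left(-280 - 166\right) = -5005646 - -446 = -5005646 + 446 = -5005200$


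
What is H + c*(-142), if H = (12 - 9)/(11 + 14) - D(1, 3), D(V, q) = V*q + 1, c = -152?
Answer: 539503/25 ≈ 21580.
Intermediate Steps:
D(V, q) = 1 + V*q
H = -97/25 (H = (12 - 9)/(11 + 14) - (1 + 1*3) = 3/25 - (1 + 3) = 3*(1/25) - 1*4 = 3/25 - 4 = -97/25 ≈ -3.8800)
H + c*(-142) = -97/25 - 152*(-142) = -97/25 + 21584 = 539503/25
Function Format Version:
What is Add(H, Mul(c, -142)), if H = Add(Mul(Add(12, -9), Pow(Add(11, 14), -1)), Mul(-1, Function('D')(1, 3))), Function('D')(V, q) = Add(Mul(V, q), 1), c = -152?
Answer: Rational(539503, 25) ≈ 21580.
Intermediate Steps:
Function('D')(V, q) = Add(1, Mul(V, q))
H = Rational(-97, 25) (H = Add(Mul(Add(12, -9), Pow(Add(11, 14), -1)), Mul(-1, Add(1, Mul(1, 3)))) = Add(Mul(3, Pow(25, -1)), Mul(-1, Add(1, 3))) = Add(Mul(3, Rational(1, 25)), Mul(-1, 4)) = Add(Rational(3, 25), -4) = Rational(-97, 25) ≈ -3.8800)
Add(H, Mul(c, -142)) = Add(Rational(-97, 25), Mul(-152, -142)) = Add(Rational(-97, 25), 21584) = Rational(539503, 25)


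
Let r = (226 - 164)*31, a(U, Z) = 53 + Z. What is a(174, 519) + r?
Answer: 2494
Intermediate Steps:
r = 1922 (r = 62*31 = 1922)
a(174, 519) + r = (53 + 519) + 1922 = 572 + 1922 = 2494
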